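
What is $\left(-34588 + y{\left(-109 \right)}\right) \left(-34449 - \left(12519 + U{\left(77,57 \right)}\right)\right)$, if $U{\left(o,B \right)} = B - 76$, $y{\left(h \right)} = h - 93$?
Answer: $1633355710$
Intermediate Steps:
$y{\left(h \right)} = -93 + h$
$U{\left(o,B \right)} = -76 + B$
$\left(-34588 + y{\left(-109 \right)}\right) \left(-34449 - \left(12519 + U{\left(77,57 \right)}\right)\right) = \left(-34588 - 202\right) \left(-34449 - 12500\right) = - 34790 \left(-34449 + \left(-12519 + 19\right)\right) = - 34790 \left(-34449 - 12500\right) = \left(-34790\right) \left(-46949\right) = 1633355710$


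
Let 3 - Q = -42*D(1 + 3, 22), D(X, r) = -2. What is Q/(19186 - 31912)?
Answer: 9/1414 ≈ 0.0063649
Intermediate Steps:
Q = -81 (Q = 3 - (-42)*(-2) = 3 - 1*84 = 3 - 84 = -81)
Q/(19186 - 31912) = -81/(19186 - 31912) = -81/(-12726) = -81*(-1/12726) = 9/1414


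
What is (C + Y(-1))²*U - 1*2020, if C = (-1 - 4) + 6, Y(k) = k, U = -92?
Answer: -2020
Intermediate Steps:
C = 1 (C = -5 + 6 = 1)
(C + Y(-1))²*U - 1*2020 = (1 - 1)²*(-92) - 1*2020 = 0²*(-92) - 2020 = 0*(-92) - 2020 = 0 - 2020 = -2020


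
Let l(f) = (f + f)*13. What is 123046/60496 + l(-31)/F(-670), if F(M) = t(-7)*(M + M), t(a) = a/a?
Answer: 26705177/10133080 ≈ 2.6354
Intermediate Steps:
t(a) = 1
F(M) = 2*M (F(M) = 1*(M + M) = 1*(2*M) = 2*M)
l(f) = 26*f (l(f) = (2*f)*13 = 26*f)
123046/60496 + l(-31)/F(-670) = 123046/60496 + (26*(-31))/((2*(-670))) = 123046*(1/60496) - 806/(-1340) = 61523/30248 - 806*(-1/1340) = 61523/30248 + 403/670 = 26705177/10133080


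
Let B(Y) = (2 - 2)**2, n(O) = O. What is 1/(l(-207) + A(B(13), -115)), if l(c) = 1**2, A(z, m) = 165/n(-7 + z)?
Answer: -7/158 ≈ -0.044304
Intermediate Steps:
B(Y) = 0 (B(Y) = 0**2 = 0)
A(z, m) = 165/(-7 + z)
l(c) = 1
1/(l(-207) + A(B(13), -115)) = 1/(1 + 165/(-7 + 0)) = 1/(1 + 165/(-7)) = 1/(1 + 165*(-1/7)) = 1/(1 - 165/7) = 1/(-158/7) = -7/158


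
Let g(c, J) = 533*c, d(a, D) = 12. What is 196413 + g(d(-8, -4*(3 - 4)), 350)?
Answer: 202809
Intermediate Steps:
196413 + g(d(-8, -4*(3 - 4)), 350) = 196413 + 533*12 = 196413 + 6396 = 202809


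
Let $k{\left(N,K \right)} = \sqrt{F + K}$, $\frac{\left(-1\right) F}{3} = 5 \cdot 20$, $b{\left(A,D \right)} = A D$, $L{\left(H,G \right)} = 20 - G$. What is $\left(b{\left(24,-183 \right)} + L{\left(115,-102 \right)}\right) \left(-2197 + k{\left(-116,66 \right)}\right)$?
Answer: $9381190 - 12810 i \sqrt{26} \approx 9.3812 \cdot 10^{6} - 65318.0 i$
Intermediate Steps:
$F = -300$ ($F = - 3 \cdot 5 \cdot 20 = \left(-3\right) 100 = -300$)
$k{\left(N,K \right)} = \sqrt{-300 + K}$
$\left(b{\left(24,-183 \right)} + L{\left(115,-102 \right)}\right) \left(-2197 + k{\left(-116,66 \right)}\right) = \left(24 \left(-183\right) + \left(20 - -102\right)\right) \left(-2197 + \sqrt{-300 + 66}\right) = \left(-4392 + \left(20 + 102\right)\right) \left(-2197 + \sqrt{-234}\right) = \left(-4392 + 122\right) \left(-2197 + 3 i \sqrt{26}\right) = - 4270 \left(-2197 + 3 i \sqrt{26}\right) = 9381190 - 12810 i \sqrt{26}$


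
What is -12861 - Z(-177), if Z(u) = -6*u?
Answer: -13923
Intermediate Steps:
-12861 - Z(-177) = -12861 - (-6)*(-177) = -12861 - 1*1062 = -12861 - 1062 = -13923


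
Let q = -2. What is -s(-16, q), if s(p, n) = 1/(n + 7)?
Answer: -1/5 ≈ -0.20000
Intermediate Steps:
s(p, n) = 1/(7 + n)
-s(-16, q) = -1/(7 - 2) = -1/5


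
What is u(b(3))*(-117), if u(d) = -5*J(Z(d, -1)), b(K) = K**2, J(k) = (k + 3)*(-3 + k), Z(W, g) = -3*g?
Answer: 0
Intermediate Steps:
J(k) = (-3 + k)*(3 + k) (J(k) = (3 + k)*(-3 + k) = (-3 + k)*(3 + k))
u(d) = 0 (u(d) = -5*(-9 + (-3*(-1))**2) = -5*(-9 + 3**2) = -5*(-9 + 9) = -5*0 = 0)
u(b(3))*(-117) = 0*(-117) = 0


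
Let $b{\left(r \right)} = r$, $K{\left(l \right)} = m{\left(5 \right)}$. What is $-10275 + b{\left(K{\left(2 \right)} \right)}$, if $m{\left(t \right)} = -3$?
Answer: $-10278$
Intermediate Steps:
$K{\left(l \right)} = -3$
$-10275 + b{\left(K{\left(2 \right)} \right)} = -10275 - 3 = -10278$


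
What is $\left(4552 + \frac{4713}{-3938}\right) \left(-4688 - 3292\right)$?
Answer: $- \frac{71505041370}{1969} \approx -3.6315 \cdot 10^{7}$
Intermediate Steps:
$\left(4552 + \frac{4713}{-3938}\right) \left(-4688 - 3292\right) = \left(4552 + 4713 \left(- \frac{1}{3938}\right)\right) \left(-7980\right) = \left(4552 - \frac{4713}{3938}\right) \left(-7980\right) = \frac{17921063}{3938} \left(-7980\right) = - \frac{71505041370}{1969}$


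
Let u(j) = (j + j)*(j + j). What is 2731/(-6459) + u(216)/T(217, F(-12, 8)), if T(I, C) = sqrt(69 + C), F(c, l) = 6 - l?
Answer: -2731/6459 + 186624*sqrt(67)/67 ≈ 22799.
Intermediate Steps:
u(j) = 4*j**2 (u(j) = (2*j)*(2*j) = 4*j**2)
2731/(-6459) + u(216)/T(217, F(-12, 8)) = 2731/(-6459) + (4*216**2)/(sqrt(69 + (6 - 1*8))) = 2731*(-1/6459) + (4*46656)/(sqrt(69 + (6 - 8))) = -2731/6459 + 186624/(sqrt(69 - 2)) = -2731/6459 + 186624/(sqrt(67)) = -2731/6459 + 186624*(sqrt(67)/67) = -2731/6459 + 186624*sqrt(67)/67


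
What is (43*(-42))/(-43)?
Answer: 42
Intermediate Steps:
(43*(-42))/(-43) = -1806*(-1/43) = 42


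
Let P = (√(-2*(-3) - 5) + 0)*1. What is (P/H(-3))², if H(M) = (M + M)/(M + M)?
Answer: 1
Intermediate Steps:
H(M) = 1 (H(M) = (2*M)/((2*M)) = (2*M)*(1/(2*M)) = 1)
P = 1 (P = (√(6 - 5) + 0)*1 = (√1 + 0)*1 = (1 + 0)*1 = 1*1 = 1)
(P/H(-3))² = (1/1)² = (1*1)² = 1² = 1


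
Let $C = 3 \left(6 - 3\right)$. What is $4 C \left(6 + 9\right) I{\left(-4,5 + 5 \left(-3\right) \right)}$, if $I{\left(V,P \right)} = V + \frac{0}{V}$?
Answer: $-2160$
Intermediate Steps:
$C = 9$ ($C = 3 \cdot 3 = 9$)
$I{\left(V,P \right)} = V$ ($I{\left(V,P \right)} = V + 0 = V$)
$4 C \left(6 + 9\right) I{\left(-4,5 + 5 \left(-3\right) \right)} = 4 \cdot 9 \left(6 + 9\right) \left(-4\right) = 4 \cdot 9 \cdot 15 \left(-4\right) = 4 \cdot 135 \left(-4\right) = 4 \left(-540\right) = -2160$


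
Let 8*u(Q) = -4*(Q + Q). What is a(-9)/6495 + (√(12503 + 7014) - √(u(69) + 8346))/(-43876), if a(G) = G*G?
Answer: 27/2165 - √19517/43876 + √8277/43876 ≈ 0.011361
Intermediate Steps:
u(Q) = -Q (u(Q) = (-4*(Q + Q))/8 = (-8*Q)/8 = -Q)
a(G) = G²
a(-9)/6495 + (√(12503 + 7014) - √(u(69) + 8346))/(-43876) = (-9)²/6495 + (√(12503 + 7014) - √(-1*69 + 8346))/(-43876) = 81*(1/6495) + (√19517 - √(-69 + 8346))*(-1/43876) = 27/2165 + (√19517 - √8277)*(-1/43876) = 27/2165 + (-√19517/43876 + √8277/43876) = 27/2165 - √19517/43876 + √8277/43876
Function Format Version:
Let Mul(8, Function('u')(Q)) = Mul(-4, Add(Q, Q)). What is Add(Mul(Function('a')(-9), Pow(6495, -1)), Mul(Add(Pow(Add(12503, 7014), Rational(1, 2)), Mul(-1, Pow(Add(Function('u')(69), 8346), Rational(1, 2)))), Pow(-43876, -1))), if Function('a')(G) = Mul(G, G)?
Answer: Add(Rational(27, 2165), Mul(Rational(-1, 43876), Pow(19517, Rational(1, 2))), Mul(Rational(1, 43876), Pow(8277, Rational(1, 2)))) ≈ 0.011361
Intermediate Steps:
Function('u')(Q) = Mul(-1, Q) (Function('u')(Q) = Mul(Rational(1, 8), Mul(-4, Add(Q, Q))) = Mul(Rational(1, 8), Mul(-4, Mul(2, Q))) = Mul(Rational(1, 8), Mul(-8, Q)) = Mul(-1, Q))
Function('a')(G) = Pow(G, 2)
Add(Mul(Function('a')(-9), Pow(6495, -1)), Mul(Add(Pow(Add(12503, 7014), Rational(1, 2)), Mul(-1, Pow(Add(Function('u')(69), 8346), Rational(1, 2)))), Pow(-43876, -1))) = Add(Mul(Pow(-9, 2), Pow(6495, -1)), Mul(Add(Pow(Add(12503, 7014), Rational(1, 2)), Mul(-1, Pow(Add(Mul(-1, 69), 8346), Rational(1, 2)))), Pow(-43876, -1))) = Add(Mul(81, Rational(1, 6495)), Mul(Add(Pow(19517, Rational(1, 2)), Mul(-1, Pow(Add(-69, 8346), Rational(1, 2)))), Rational(-1, 43876))) = Add(Rational(27, 2165), Mul(Add(Pow(19517, Rational(1, 2)), Mul(-1, Pow(8277, Rational(1, 2)))), Rational(-1, 43876))) = Add(Rational(27, 2165), Add(Mul(Rational(-1, 43876), Pow(19517, Rational(1, 2))), Mul(Rational(1, 43876), Pow(8277, Rational(1, 2))))) = Add(Rational(27, 2165), Mul(Rational(-1, 43876), Pow(19517, Rational(1, 2))), Mul(Rational(1, 43876), Pow(8277, Rational(1, 2))))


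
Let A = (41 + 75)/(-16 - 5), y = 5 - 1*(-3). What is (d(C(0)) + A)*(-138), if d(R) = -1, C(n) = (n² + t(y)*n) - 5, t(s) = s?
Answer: 6302/7 ≈ 900.29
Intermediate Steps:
y = 8 (y = 5 + 3 = 8)
C(n) = -5 + n² + 8*n (C(n) = (n² + 8*n) - 5 = -5 + n² + 8*n)
A = -116/21 (A = 116/(-21) = 116*(-1/21) = -116/21 ≈ -5.5238)
(d(C(0)) + A)*(-138) = (-1 - 116/21)*(-138) = -137/21*(-138) = 6302/7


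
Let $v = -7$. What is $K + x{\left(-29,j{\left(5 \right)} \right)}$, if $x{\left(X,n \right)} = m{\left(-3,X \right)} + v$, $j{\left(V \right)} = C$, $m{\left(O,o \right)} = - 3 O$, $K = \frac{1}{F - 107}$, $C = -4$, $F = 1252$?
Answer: $\frac{2291}{1145} \approx 2.0009$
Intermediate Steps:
$K = \frac{1}{1145}$ ($K = \frac{1}{1252 - 107} = \frac{1}{1145} \approx 0.00087336$)
$j{\left(V \right)} = -4$
$x{\left(X,n \right)} = 2$ ($x{\left(X,n \right)} = \left(-3\right) \left(-3\right) - 7 = 9 - 7 = 2$)
$K + x{\left(-29,j{\left(5 \right)} \right)} = \frac{1}{1145} + 2 = \frac{2291}{1145}$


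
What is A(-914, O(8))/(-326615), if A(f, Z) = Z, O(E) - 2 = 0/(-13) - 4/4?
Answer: -1/326615 ≈ -3.0617e-6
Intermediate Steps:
O(E) = 1 (O(E) = 2 + (0/(-13) - 4/4) = 2 + (0*(-1/13) - 4*¼) = 2 + (0 - 1) = 2 - 1 = 1)
A(-914, O(8))/(-326615) = 1/(-326615) = 1*(-1/326615) = -1/326615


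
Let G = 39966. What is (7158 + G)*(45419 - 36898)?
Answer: 401543604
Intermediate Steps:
(7158 + G)*(45419 - 36898) = (7158 + 39966)*(45419 - 36898) = 47124*8521 = 401543604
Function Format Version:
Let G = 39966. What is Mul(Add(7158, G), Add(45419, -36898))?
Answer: 401543604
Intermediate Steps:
Mul(Add(7158, G), Add(45419, -36898)) = Mul(Add(7158, 39966), Add(45419, -36898)) = Mul(47124, 8521) = 401543604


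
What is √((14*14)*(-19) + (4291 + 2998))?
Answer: √3565 ≈ 59.708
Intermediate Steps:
√((14*14)*(-19) + (4291 + 2998)) = √(196*(-19) + 7289) = √(-3724 + 7289) = √3565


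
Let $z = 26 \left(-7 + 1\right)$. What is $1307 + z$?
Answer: $1151$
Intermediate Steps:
$z = -156$ ($z = 26 \left(-6\right) = -156$)
$1307 + z = 1307 - 156 = 1151$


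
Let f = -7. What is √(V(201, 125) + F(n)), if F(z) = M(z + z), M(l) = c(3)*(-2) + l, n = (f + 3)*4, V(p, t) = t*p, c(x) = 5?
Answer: 3*√2787 ≈ 158.38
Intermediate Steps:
V(p, t) = p*t
n = -16 (n = (-7 + 3)*4 = -4*4 = -16)
M(l) = -10 + l (M(l) = 5*(-2) + l = -10 + l)
F(z) = -10 + 2*z (F(z) = -10 + (z + z) = -10 + 2*z)
√(V(201, 125) + F(n)) = √(201*125 + (-10 + 2*(-16))) = √(25125 + (-10 - 32)) = √(25125 - 42) = √25083 = 3*√2787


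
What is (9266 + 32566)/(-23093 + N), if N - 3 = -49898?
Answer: -10458/18247 ≈ -0.57314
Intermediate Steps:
N = -49895 (N = 3 - 49898 = -49895)
(9266 + 32566)/(-23093 + N) = (9266 + 32566)/(-23093 - 49895) = 41832/(-72988) = 41832*(-1/72988) = -10458/18247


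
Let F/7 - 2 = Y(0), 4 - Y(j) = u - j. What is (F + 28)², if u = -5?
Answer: 11025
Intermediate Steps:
Y(j) = 9 + j (Y(j) = 4 - (-5 - j) = 4 + (5 + j) = 9 + j)
F = 77 (F = 14 + 7*(9 + 0) = 14 + 7*9 = 14 + 63 = 77)
(F + 28)² = (77 + 28)² = 105² = 11025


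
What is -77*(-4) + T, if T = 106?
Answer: 414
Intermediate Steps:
-77*(-4) + T = -77*(-4) + 106 = 308 + 106 = 414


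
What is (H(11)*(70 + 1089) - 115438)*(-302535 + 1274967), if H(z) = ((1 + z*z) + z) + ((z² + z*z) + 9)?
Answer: 320531090976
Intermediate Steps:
H(z) = 10 + z + 3*z² (H(z) = ((1 + z²) + z) + ((z² + z²) + 9) = (1 + z + z²) + (2*z² + 9) = (1 + z + z²) + (9 + 2*z²) = 10 + z + 3*z²)
(H(11)*(70 + 1089) - 115438)*(-302535 + 1274967) = ((10 + 11 + 3*11²)*(70 + 1089) - 115438)*(-302535 + 1274967) = ((10 + 11 + 3*121)*1159 - 115438)*972432 = ((10 + 11 + 363)*1159 - 115438)*972432 = (384*1159 - 115438)*972432 = (445056 - 115438)*972432 = 329618*972432 = 320531090976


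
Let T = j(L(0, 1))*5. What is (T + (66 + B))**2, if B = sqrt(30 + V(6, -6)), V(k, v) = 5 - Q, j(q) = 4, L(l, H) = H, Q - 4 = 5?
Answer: (86 + sqrt(26))**2 ≈ 8299.0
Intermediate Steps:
Q = 9 (Q = 4 + 5 = 9)
V(k, v) = -4 (V(k, v) = 5 - 1*9 = 5 - 9 = -4)
B = sqrt(26) (B = sqrt(30 - 4) = sqrt(26) ≈ 5.0990)
T = 20 (T = 4*5 = 20)
(T + (66 + B))**2 = (20 + (66 + sqrt(26)))**2 = (86 + sqrt(26))**2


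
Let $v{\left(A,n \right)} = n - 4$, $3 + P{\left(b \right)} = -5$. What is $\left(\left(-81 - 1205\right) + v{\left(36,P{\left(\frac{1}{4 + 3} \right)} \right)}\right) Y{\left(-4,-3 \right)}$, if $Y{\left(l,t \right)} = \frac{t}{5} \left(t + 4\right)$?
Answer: $\frac{3894}{5} \approx 778.8$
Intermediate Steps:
$Y{\left(l,t \right)} = \frac{t \left(4 + t\right)}{5}$ ($Y{\left(l,t \right)} = t \frac{1}{5} \left(4 + t\right) = \frac{t}{5} \left(4 + t\right) = \frac{t \left(4 + t\right)}{5}$)
$P{\left(b \right)} = -8$ ($P{\left(b \right)} = -3 - 5 = -8$)
$v{\left(A,n \right)} = -4 + n$ ($v{\left(A,n \right)} = n - 4 = -4 + n$)
$\left(\left(-81 - 1205\right) + v{\left(36,P{\left(\frac{1}{4 + 3} \right)} \right)}\right) Y{\left(-4,-3 \right)} = \left(\left(-81 - 1205\right) - 12\right) \frac{1}{5} \left(-3\right) \left(4 - 3\right) = \left(-1286 - 12\right) \frac{1}{5} \left(-3\right) 1 = \left(-1298\right) \left(- \frac{3}{5}\right) = \frac{3894}{5}$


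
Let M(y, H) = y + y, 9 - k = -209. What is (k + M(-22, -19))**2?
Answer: 30276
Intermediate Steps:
k = 218 (k = 9 - 1*(-209) = 9 + 209 = 218)
M(y, H) = 2*y
(k + M(-22, -19))**2 = (218 + 2*(-22))**2 = (218 - 44)**2 = 174**2 = 30276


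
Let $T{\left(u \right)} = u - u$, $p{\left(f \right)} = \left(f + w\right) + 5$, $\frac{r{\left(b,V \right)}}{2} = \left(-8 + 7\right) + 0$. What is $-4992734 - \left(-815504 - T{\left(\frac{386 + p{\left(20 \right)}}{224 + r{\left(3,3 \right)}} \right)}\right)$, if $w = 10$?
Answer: $-4177230$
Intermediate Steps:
$r{\left(b,V \right)} = -2$ ($r{\left(b,V \right)} = 2 \left(\left(-8 + 7\right) + 0\right) = 2 \left(-1 + 0\right) = 2 \left(-1\right) = -2$)
$p{\left(f \right)} = 15 + f$ ($p{\left(f \right)} = \left(f + 10\right) + 5 = \left(10 + f\right) + 5 = 15 + f$)
$T{\left(u \right)} = 0$
$-4992734 - \left(-815504 - T{\left(\frac{386 + p{\left(20 \right)}}{224 + r{\left(3,3 \right)}} \right)}\right) = -4992734 - \left(-815504 - 0\right) = -4992734 - \left(-815504 + 0\right) = -4992734 - -815504 = -4992734 + 815504 = -4177230$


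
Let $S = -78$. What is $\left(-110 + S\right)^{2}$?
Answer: $35344$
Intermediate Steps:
$\left(-110 + S\right)^{2} = \left(-110 - 78\right)^{2} = \left(-188\right)^{2} = 35344$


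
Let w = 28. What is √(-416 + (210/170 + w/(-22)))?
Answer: I*√14548413/187 ≈ 20.397*I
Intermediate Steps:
√(-416 + (210/170 + w/(-22))) = √(-416 + (210/170 + 28/(-22))) = √(-416 + (210*(1/170) + 28*(-1/22))) = √(-416 + (21/17 - 14/11)) = √(-416 - 7/187) = √(-77799/187) = I*√14548413/187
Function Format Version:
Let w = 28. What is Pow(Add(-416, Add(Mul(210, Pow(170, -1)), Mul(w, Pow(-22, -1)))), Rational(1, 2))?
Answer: Mul(Rational(1, 187), I, Pow(14548413, Rational(1, 2))) ≈ Mul(20.397, I)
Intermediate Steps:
Pow(Add(-416, Add(Mul(210, Pow(170, -1)), Mul(w, Pow(-22, -1)))), Rational(1, 2)) = Pow(Add(-416, Add(Mul(210, Pow(170, -1)), Mul(28, Pow(-22, -1)))), Rational(1, 2)) = Pow(Add(-416, Add(Mul(210, Rational(1, 170)), Mul(28, Rational(-1, 22)))), Rational(1, 2)) = Pow(Add(-416, Add(Rational(21, 17), Rational(-14, 11))), Rational(1, 2)) = Pow(Add(-416, Rational(-7, 187)), Rational(1, 2)) = Pow(Rational(-77799, 187), Rational(1, 2)) = Mul(Rational(1, 187), I, Pow(14548413, Rational(1, 2)))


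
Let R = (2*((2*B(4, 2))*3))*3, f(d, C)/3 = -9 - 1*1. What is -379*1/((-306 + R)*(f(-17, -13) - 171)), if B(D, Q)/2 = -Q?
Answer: -379/90450 ≈ -0.0041902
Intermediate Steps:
B(D, Q) = -2*Q (B(D, Q) = 2*(-Q) = -2*Q)
f(d, C) = -30 (f(d, C) = 3*(-9 - 1*1) = 3*(-9 - 1) = 3*(-10) = -30)
R = -144 (R = (2*((2*(-2*2))*3))*3 = (2*((2*(-4))*3))*3 = (2*(-8*3))*3 = (2*(-24))*3 = -48*3 = -144)
-379*1/((-306 + R)*(f(-17, -13) - 171)) = -379*1/((-306 - 144)*(-30 - 171)) = -379/((-450*(-201))) = -379/90450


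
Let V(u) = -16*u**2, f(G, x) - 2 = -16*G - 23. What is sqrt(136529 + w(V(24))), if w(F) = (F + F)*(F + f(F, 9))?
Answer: I*sqrt(2547516079) ≈ 50473.0*I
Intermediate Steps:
f(G, x) = -21 - 16*G (f(G, x) = 2 + (-16*G - 23) = 2 + (-23 - 16*G) = -21 - 16*G)
w(F) = 2*F*(-21 - 15*F) (w(F) = (F + F)*(F + (-21 - 16*F)) = (2*F)*(-21 - 15*F) = 2*F*(-21 - 15*F))
sqrt(136529 + w(V(24))) = sqrt(136529 - 6*(-16*24**2)*(7 + 5*(-16*24**2))) = sqrt(136529 - 6*(-16*576)*(7 + 5*(-16*576))) = sqrt(136529 - 6*(-9216)*(7 + 5*(-9216))) = sqrt(136529 - 6*(-9216)*(7 - 46080)) = sqrt(136529 - 6*(-9216)*(-46073)) = sqrt(136529 - 2547652608) = sqrt(-2547516079) = I*sqrt(2547516079)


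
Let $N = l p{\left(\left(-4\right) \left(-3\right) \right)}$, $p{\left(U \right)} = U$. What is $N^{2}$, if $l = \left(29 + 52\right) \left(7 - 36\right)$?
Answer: $794563344$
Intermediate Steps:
$l = -2349$ ($l = 81 \left(-29\right) = -2349$)
$N = -28188$ ($N = - 2349 \left(\left(-4\right) \left(-3\right)\right) = \left(-2349\right) 12 = -28188$)
$N^{2} = \left(-28188\right)^{2} = 794563344$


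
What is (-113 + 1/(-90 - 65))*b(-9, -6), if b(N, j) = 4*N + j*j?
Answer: 0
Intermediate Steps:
b(N, j) = j² + 4*N (b(N, j) = 4*N + j² = j² + 4*N)
(-113 + 1/(-90 - 65))*b(-9, -6) = (-113 + 1/(-90 - 65))*((-6)² + 4*(-9)) = (-113 + 1/(-155))*(36 - 36) = (-113 - 1/155)*0 = -17516/155*0 = 0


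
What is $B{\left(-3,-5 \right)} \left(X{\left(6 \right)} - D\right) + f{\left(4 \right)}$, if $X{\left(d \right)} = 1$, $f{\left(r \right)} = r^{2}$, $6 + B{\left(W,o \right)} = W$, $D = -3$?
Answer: $-20$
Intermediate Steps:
$B{\left(W,o \right)} = -6 + W$
$B{\left(-3,-5 \right)} \left(X{\left(6 \right)} - D\right) + f{\left(4 \right)} = \left(-6 - 3\right) \left(1 - -3\right) + 4^{2} = - 9 \left(1 + 3\right) + 16 = \left(-9\right) 4 + 16 = -36 + 16 = -20$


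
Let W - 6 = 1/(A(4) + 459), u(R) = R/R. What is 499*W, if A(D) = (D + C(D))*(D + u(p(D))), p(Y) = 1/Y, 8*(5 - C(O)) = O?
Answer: 3003980/1003 ≈ 2995.0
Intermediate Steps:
C(O) = 5 - O/8
p(Y) = 1/Y
u(R) = 1
A(D) = (1 + D)*(5 + 7*D/8) (A(D) = (D + (5 - D/8))*(D + 1) = (5 + 7*D/8)*(1 + D) = (1 + D)*(5 + 7*D/8))
W = 6020/1003 (W = 6 + 1/((5 + (7/8)*4**2 + (47/8)*4) + 459) = 6 + 1/((5 + (7/8)*16 + 47/2) + 459) = 6 + 1/((5 + 14 + 47/2) + 459) = 6 + 1/(85/2 + 459) = 6 + 1/(1003/2) = 6 + 2/1003 = 6020/1003 ≈ 6.0020)
499*W = 499*(6020/1003) = 3003980/1003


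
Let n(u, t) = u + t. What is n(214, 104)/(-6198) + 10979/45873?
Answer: 8910038/47386809 ≈ 0.18803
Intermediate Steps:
n(u, t) = t + u
n(214, 104)/(-6198) + 10979/45873 = (104 + 214)/(-6198) + 10979/45873 = 318*(-1/6198) + 10979*(1/45873) = -53/1033 + 10979/45873 = 8910038/47386809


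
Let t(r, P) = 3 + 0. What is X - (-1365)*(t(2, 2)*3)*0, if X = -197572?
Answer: -197572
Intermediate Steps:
t(r, P) = 3
X - (-1365)*(t(2, 2)*3)*0 = -197572 - (-1365)*(3*3)*0 = -197572 - (-1365)*9*0 = -197572 - (-1365)*0 = -197572 - 1*0 = -197572 + 0 = -197572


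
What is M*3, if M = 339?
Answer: 1017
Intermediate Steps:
M*3 = 339*3 = 1017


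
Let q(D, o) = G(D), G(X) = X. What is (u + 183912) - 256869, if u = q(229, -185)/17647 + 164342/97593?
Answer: -125645349873076/1722223671 ≈ -72955.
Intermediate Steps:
q(D, o) = D
u = 2922492071/1722223671 (u = 229/17647 + 164342/97593 = 2922492071/1722223671 ≈ 1.6969)
(u + 183912) - 256869 = (2922492071/1722223671 + 183912) - 256869 = 316740522273023/1722223671 - 256869 = -125645349873076/1722223671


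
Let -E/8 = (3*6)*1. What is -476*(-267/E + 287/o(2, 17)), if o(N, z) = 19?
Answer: -1840573/228 ≈ -8072.7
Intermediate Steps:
E = -144 (E = -8*3*6 = -144 ≈ -144.00)
-476*(-267/E + 287/o(2, 17)) = -476*(-267/(-144) + 287/19) = -476*(-267*(-1/144) + 287*(1/19)) = -476*(89/48 + 287/19) = -476*15467/912 = -1840573/228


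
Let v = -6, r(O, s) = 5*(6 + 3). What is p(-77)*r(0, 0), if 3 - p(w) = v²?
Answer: -1485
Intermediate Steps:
r(O, s) = 45 (r(O, s) = 5*9 = 45)
p(w) = -33 (p(w) = 3 - 1*(-6)² = 3 - 1*36 = 3 - 36 = -33)
p(-77)*r(0, 0) = -33*45 = -1485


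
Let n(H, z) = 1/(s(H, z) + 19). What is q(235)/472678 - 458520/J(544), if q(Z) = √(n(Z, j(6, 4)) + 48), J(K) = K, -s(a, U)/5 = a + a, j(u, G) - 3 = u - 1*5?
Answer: -57315/68 + √28978733/367270806 ≈ -842.87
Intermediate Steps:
j(u, G) = -2 + u (j(u, G) = 3 + (u - 1*5) = 3 + (u - 5) = 3 + (-5 + u) = -2 + u)
s(a, U) = -10*a (s(a, U) = -5*(a + a) = -10*a)
n(H, z) = 1/(19 - 10*H) (n(H, z) = 1/(-10*H + 19) = 1/(19 - 10*H))
q(Z) = √(48 - 1/(-19 + 10*Z)) (q(Z) = √(-1/(-19 + 10*Z) + 48) = √(48 - 1/(-19 + 10*Z)))
q(235)/472678 - 458520/J(544) = √((-913 + 480*235)/(-19 + 10*235))/472678 - 458520/544 = √((-913 + 112800)/(-19 + 2350))*(1/472678) - 458520*1/544 = √(111887/2331)*(1/472678) - 57315/68 = (√28978733/777)*(1/472678) - 57315/68 = √28978733/367270806 - 57315/68 = -57315/68 + √28978733/367270806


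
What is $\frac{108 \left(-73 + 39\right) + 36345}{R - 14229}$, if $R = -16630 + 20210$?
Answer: $- \frac{32673}{10649} \approx -3.0682$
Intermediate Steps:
$R = 3580$
$\frac{108 \left(-73 + 39\right) + 36345}{R - 14229} = \frac{108 \left(-73 + 39\right) + 36345}{3580 - 14229} = \frac{108 \left(-34\right) + 36345}{-10649} = \left(-3672 + 36345\right) \left(- \frac{1}{10649}\right) = 32673 \left(- \frac{1}{10649}\right) = - \frac{32673}{10649}$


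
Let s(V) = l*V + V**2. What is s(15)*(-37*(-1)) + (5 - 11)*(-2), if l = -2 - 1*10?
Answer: 1677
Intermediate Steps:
l = -12 (l = -2 - 10 = -12)
s(V) = V**2 - 12*V (s(V) = -12*V + V**2 = V**2 - 12*V)
s(15)*(-37*(-1)) + (5 - 11)*(-2) = (15*(-12 + 15))*(-37*(-1)) + (5 - 11)*(-2) = (15*3)*37 - 6*(-2) = 45*37 + 12 = 1665 + 12 = 1677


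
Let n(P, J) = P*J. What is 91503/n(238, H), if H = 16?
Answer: 91503/3808 ≈ 24.029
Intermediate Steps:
n(P, J) = J*P
91503/n(238, H) = 91503/((16*238)) = 91503/3808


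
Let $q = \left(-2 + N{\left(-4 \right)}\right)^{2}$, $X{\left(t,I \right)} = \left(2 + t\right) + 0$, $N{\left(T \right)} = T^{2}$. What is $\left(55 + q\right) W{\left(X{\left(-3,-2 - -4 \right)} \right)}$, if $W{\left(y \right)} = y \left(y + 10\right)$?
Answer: $-2259$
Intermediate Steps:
$X{\left(t,I \right)} = 2 + t$
$q = 196$ ($q = \left(-2 + \left(-4\right)^{2}\right)^{2} = \left(-2 + 16\right)^{2} = 14^{2} = 196$)
$W{\left(y \right)} = y \left(10 + y\right)$
$\left(55 + q\right) W{\left(X{\left(-3,-2 - -4 \right)} \right)} = \left(55 + 196\right) \left(2 - 3\right) \left(10 + \left(2 - 3\right)\right) = 251 \left(- (10 - 1)\right) = 251 \left(\left(-1\right) 9\right) = 251 \left(-9\right) = -2259$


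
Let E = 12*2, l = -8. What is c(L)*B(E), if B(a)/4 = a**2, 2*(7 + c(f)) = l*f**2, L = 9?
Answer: -762624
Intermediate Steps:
E = 24
c(f) = -7 - 4*f**2 (c(f) = -7 + (-8*f**2)/2 = -7 - 4*f**2)
B(a) = 4*a**2
c(L)*B(E) = (-7 - 4*9**2)*(4*24**2) = (-7 - 4*81)*(4*576) = (-7 - 324)*2304 = -331*2304 = -762624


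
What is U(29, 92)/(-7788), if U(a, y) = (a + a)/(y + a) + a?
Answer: -1189/314116 ≈ -0.0037852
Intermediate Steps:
U(a, y) = a + 2*a/(a + y) (U(a, y) = (2*a)/(a + y) + a = 2*a/(a + y) + a = a + 2*a/(a + y))
U(29, 92)/(-7788) = (29*(2 + 29 + 92)/(29 + 92))/(-7788) = (29*123/121)*(-1/7788) = (29*(1/121)*123)*(-1/7788) = (3567/121)*(-1/7788) = -1189/314116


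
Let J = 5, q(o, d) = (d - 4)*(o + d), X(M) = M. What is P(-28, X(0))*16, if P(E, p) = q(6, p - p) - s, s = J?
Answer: -464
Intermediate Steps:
q(o, d) = (-4 + d)*(d + o)
s = 5
P(E, p) = -29 (P(E, p) = ((p - p)² - 4*(p - p) - 4*6 + (p - p)*6) - 1*5 = (0² - 4*0 - 24 + 0*6) - 5 = (0 + 0 - 24 + 0) - 5 = -24 - 5 = -29)
P(-28, X(0))*16 = -29*16 = -464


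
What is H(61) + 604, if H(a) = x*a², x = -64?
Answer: -237540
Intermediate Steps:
H(a) = -64*a²
H(61) + 604 = -64*61² + 604 = -64*3721 + 604 = -238144 + 604 = -237540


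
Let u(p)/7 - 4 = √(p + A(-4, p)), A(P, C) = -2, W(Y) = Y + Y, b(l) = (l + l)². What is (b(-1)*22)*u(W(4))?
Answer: 2464 + 616*√6 ≈ 3972.9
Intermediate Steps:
b(l) = 4*l² (b(l) = (2*l)² = 4*l²)
W(Y) = 2*Y
u(p) = 28 + 7*√(-2 + p) (u(p) = 28 + 7*√(p - 2) = 28 + 7*√(-2 + p))
(b(-1)*22)*u(W(4)) = ((4*(-1)²)*22)*(28 + 7*√(-2 + 2*4)) = ((4*1)*22)*(28 + 7*√(-2 + 8)) = (4*22)*(28 + 7*√6) = 88*(28 + 7*√6) = 2464 + 616*√6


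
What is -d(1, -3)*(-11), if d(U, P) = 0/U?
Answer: 0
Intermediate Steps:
d(U, P) = 0
-d(1, -3)*(-11) = -0*(-11) = -1*0 = 0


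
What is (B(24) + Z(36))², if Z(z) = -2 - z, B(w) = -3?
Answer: 1681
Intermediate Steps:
(B(24) + Z(36))² = (-3 + (-2 - 1*36))² = (-3 + (-2 - 36))² = (-3 - 38)² = (-41)² = 1681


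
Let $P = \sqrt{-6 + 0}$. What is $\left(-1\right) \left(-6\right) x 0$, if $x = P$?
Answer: $0$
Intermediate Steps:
$P = i \sqrt{6}$ ($P = \sqrt{-6} = i \sqrt{6} \approx 2.4495 i$)
$x = i \sqrt{6} \approx 2.4495 i$
$\left(-1\right) \left(-6\right) x 0 = \left(-1\right) \left(-6\right) i \sqrt{6} \cdot 0 = 6 i \sqrt{6} \cdot 0 = 0$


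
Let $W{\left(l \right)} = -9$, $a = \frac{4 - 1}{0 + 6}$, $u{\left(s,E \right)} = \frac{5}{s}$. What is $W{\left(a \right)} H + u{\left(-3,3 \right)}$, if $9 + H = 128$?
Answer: $- \frac{3218}{3} \approx -1072.7$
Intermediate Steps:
$H = 119$ ($H = -9 + 128 = 119$)
$a = \frac{1}{2}$ ($a = \frac{3}{6} = 3 \cdot \frac{1}{6} = \frac{1}{2} \approx 0.5$)
$W{\left(a \right)} H + u{\left(-3,3 \right)} = \left(-9\right) 119 + \frac{5}{-3} = -1071 + 5 \left(- \frac{1}{3}\right) = -1071 - \frac{5}{3} = - \frac{3218}{3}$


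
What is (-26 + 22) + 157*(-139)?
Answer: -21827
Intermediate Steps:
(-26 + 22) + 157*(-139) = -4 - 21823 = -21827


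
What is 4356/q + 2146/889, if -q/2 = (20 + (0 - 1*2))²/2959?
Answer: -318258043/16002 ≈ -19889.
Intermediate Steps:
q = -648/2959 (q = -2*(20 + (0 - 1*2))²/2959 = -2*(20 + (0 - 2))²/2959 = -2*(20 - 2)²/2959 = -2*18²/2959 = -648/2959 ≈ -0.21899)
4356/q + 2146/889 = 4356/(-648/2959) + 2146/889 = 4356*(-2959/648) + 2146*(1/889) = -358039/18 + 2146/889 = -318258043/16002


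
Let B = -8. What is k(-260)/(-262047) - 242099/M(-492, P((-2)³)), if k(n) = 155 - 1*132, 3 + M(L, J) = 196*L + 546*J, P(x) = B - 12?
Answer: 7048760832/3125783965 ≈ 2.2550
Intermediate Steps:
P(x) = -20 (P(x) = -8 - 12 = -20)
M(L, J) = -3 + 196*L + 546*J (M(L, J) = -3 + (196*L + 546*J) = -3 + 196*L + 546*J)
k(n) = 23 (k(n) = 155 - 132 = 23)
k(-260)/(-262047) - 242099/M(-492, P((-2)³)) = 23/(-262047) - 242099/(-3 + 196*(-492) + 546*(-20)) = 23*(-1/262047) - 242099/(-3 - 96432 - 10920) = -23/262047 - 242099/(-107355) = -23/262047 - 242099*(-1/107355) = -23/262047 + 242099/107355 = 7048760832/3125783965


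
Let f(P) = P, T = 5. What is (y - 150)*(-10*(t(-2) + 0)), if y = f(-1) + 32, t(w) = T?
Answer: 5950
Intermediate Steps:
t(w) = 5
y = 31 (y = -1 + 32 = 31)
(y - 150)*(-10*(t(-2) + 0)) = (31 - 150)*(-10*(5 + 0)) = -(-1190)*5 = -119*(-50) = 5950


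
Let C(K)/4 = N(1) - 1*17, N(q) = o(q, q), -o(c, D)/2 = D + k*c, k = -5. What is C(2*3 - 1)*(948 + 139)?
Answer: -39132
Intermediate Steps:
o(c, D) = -2*D + 10*c (o(c, D) = -2*(D - 5*c) = -2*D + 10*c)
N(q) = 8*q (N(q) = -2*q + 10*q = 8*q)
C(K) = -36 (C(K) = 4*(8*1 - 1*17) = 4*(8 - 17) = 4*(-9) = -36)
C(2*3 - 1)*(948 + 139) = -36*(948 + 139) = -36*1087 = -39132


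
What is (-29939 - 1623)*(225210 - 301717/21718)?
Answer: -77181857823203/10859 ≈ -7.1076e+9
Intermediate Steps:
(-29939 - 1623)*(225210 - 301717/21718) = -31562*(225210 - 301717*1/21718) = -31562*(225210 - 301717/21718) = -31562*4890809063/21718 = -77181857823203/10859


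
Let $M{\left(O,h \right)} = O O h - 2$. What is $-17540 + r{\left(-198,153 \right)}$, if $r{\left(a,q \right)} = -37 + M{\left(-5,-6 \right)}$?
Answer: $-17729$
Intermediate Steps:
$M{\left(O,h \right)} = -2 + h O^{2}$ ($M{\left(O,h \right)} = O^{2} h - 2 = h O^{2} - 2 = -2 + h O^{2}$)
$r{\left(a,q \right)} = -189$ ($r{\left(a,q \right)} = -37 - \left(2 + 6 \left(-5\right)^{2}\right) = -37 - 152 = -189$)
$-17540 + r{\left(-198,153 \right)} = -17540 - 189 = -17729$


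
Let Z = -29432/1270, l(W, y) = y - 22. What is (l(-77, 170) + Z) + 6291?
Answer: 4074049/635 ≈ 6415.8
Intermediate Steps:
l(W, y) = -22 + y
Z = -14716/635 (Z = -29432*1/1270 = -14716/635 ≈ -23.175)
(l(-77, 170) + Z) + 6291 = ((-22 + 170) - 14716/635) + 6291 = (148 - 14716/635) + 6291 = 79264/635 + 6291 = 4074049/635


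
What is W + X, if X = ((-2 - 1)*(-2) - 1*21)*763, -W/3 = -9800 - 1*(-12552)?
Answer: -19701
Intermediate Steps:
W = -8256 (W = -3*(-9800 - 1*(-12552)) = -3*(-9800 + 12552) = -3*2752 = -8256)
X = -11445 (X = (-3*(-2) - 21)*763 = (6 - 21)*763 = -15*763 = -11445)
W + X = -8256 - 11445 = -19701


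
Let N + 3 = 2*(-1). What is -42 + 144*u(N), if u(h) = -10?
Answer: -1482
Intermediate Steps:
N = -5 (N = -3 + 2*(-1) = -3 - 2 = -5)
-42 + 144*u(N) = -42 + 144*(-10) = -42 - 1440 = -1482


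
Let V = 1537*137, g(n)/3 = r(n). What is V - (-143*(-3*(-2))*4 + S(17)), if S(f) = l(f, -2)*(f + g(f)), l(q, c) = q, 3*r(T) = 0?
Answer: 213712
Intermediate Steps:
r(T) = 0 (r(T) = (⅓)*0 = 0)
g(n) = 0 (g(n) = 3*0 = 0)
S(f) = f² (S(f) = f*(f + 0) = f*f = f²)
V = 210569
V - (-143*(-3*(-2))*4 + S(17)) = 210569 - (-143*(-3*(-2))*4 + 17²) = 210569 - (-858*4 + 289) = 210569 - (-143*24 + 289) = 210569 - (-3432 + 289) = 210569 - 1*(-3143) = 210569 + 3143 = 213712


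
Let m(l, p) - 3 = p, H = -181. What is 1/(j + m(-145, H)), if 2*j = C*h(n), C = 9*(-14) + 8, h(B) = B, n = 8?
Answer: -1/650 ≈ -0.0015385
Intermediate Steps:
m(l, p) = 3 + p
C = -118 (C = -126 + 8 = -118)
j = -472 (j = (-118*8)/2 = (½)*(-944) = -472)
1/(j + m(-145, H)) = 1/(-472 + (3 - 181)) = 1/(-472 - 178) = 1/(-650) = -1/650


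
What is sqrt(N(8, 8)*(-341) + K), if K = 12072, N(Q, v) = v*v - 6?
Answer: I*sqrt(7706) ≈ 87.784*I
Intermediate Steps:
N(Q, v) = -6 + v**2 (N(Q, v) = v**2 - 6 = -6 + v**2)
sqrt(N(8, 8)*(-341) + K) = sqrt((-6 + 8**2)*(-341) + 12072) = sqrt((-6 + 64)*(-341) + 12072) = sqrt(58*(-341) + 12072) = sqrt(-19778 + 12072) = sqrt(-7706) = I*sqrt(7706)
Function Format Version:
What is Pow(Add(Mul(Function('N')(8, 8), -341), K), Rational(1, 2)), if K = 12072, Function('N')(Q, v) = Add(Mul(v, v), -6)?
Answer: Mul(I, Pow(7706, Rational(1, 2))) ≈ Mul(87.784, I)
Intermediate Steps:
Function('N')(Q, v) = Add(-6, Pow(v, 2)) (Function('N')(Q, v) = Add(Pow(v, 2), -6) = Add(-6, Pow(v, 2)))
Pow(Add(Mul(Function('N')(8, 8), -341), K), Rational(1, 2)) = Pow(Add(Mul(Add(-6, Pow(8, 2)), -341), 12072), Rational(1, 2)) = Pow(Add(Mul(Add(-6, 64), -341), 12072), Rational(1, 2)) = Pow(Add(Mul(58, -341), 12072), Rational(1, 2)) = Pow(Add(-19778, 12072), Rational(1, 2)) = Pow(-7706, Rational(1, 2)) = Mul(I, Pow(7706, Rational(1, 2)))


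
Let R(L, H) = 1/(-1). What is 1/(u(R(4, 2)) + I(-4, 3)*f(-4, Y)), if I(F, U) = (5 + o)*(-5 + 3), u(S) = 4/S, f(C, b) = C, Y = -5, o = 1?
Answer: 1/44 ≈ 0.022727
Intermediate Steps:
R(L, H) = -1
I(F, U) = -12 (I(F, U) = (5 + 1)*(-5 + 3) = 6*(-2) = -12)
1/(u(R(4, 2)) + I(-4, 3)*f(-4, Y)) = 1/(4/(-1) - 12*(-4)) = 1/(4*(-1) + 48) = 1/(-4 + 48) = 1/44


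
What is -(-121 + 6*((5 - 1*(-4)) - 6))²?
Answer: -10609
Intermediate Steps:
-(-121 + 6*((5 - 1*(-4)) - 6))² = -(-121 + 6*((5 + 4) - 6))² = -(-121 + 6*(9 - 6))² = -(-121 + 6*3)² = -(-121 + 18)² = -1*(-103)² = -1*10609 = -10609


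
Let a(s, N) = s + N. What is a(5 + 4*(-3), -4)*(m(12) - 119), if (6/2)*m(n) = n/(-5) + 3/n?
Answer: 79013/60 ≈ 1316.9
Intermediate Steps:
m(n) = 1/n - n/15 (m(n) = (n/(-5) + 3/n)/3 = (n*(-1/5) + 3/n)/3 = (-n/5 + 3/n)/3 = (3/n - n/5)/3 = 1/n - n/15)
a(s, N) = N + s
a(5 + 4*(-3), -4)*(m(12) - 119) = (-4 + (5 + 4*(-3)))*((1/12 - 1/15*12) - 119) = (-4 + (5 - 12))*((1/12 - 4/5) - 119) = (-4 - 7)*(-43/60 - 119) = -11*(-7183/60) = 79013/60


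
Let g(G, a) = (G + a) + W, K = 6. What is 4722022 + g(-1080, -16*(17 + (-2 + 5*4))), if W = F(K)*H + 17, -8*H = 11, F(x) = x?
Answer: 18881563/4 ≈ 4.7204e+6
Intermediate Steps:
H = -11/8 (H = -1/8*11 = -11/8 ≈ -1.3750)
W = 35/4 (W = 6*(-11/8) + 17 = -33/4 + 17 = 35/4 ≈ 8.7500)
g(G, a) = 35/4 + G + a (g(G, a) = (G + a) + 35/4 = 35/4 + G + a)
4722022 + g(-1080, -16*(17 + (-2 + 5*4))) = 4722022 + (35/4 - 1080 - 16*(17 + (-2 + 5*4))) = 4722022 + (35/4 - 1080 - 16*(17 + (-2 + 20))) = 4722022 + (35/4 - 1080 - 16*(17 + 18)) = 4722022 + (35/4 - 1080 - 16*35) = 4722022 + (35/4 - 1080 - 560) = 4722022 - 6525/4 = 18881563/4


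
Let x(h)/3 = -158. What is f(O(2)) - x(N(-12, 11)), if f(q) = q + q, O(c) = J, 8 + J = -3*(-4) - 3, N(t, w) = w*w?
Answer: 476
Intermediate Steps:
N(t, w) = w²
J = 1 (J = -8 + (-3*(-4) - 3) = -8 + (12 - 3) = -8 + 9 = 1)
O(c) = 1
x(h) = -474 (x(h) = 3*(-158) = -474)
f(q) = 2*q
f(O(2)) - x(N(-12, 11)) = 2*1 - 1*(-474) = 2 + 474 = 476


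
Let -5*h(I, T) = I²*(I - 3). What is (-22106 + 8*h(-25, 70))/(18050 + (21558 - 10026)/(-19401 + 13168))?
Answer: 18368651/56247059 ≈ 0.32657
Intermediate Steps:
h(I, T) = -I²*(-3 + I)/5 (h(I, T) = -I²*(I - 3)/5 = -I²*(-3 + I)/5)
(-22106 + 8*h(-25, 70))/(18050 + (21558 - 10026)/(-19401 + 13168)) = (-22106 + 8*((⅕)*(-25)²*(3 - 1*(-25))))/(18050 + (21558 - 10026)/(-19401 + 13168)) = (-22106 + 8*((⅕)*625*(3 + 25)))/(18050 + 11532/(-6233)) = (-22106 + 8*((⅕)*625*28))/(18050 + 11532*(-1/6233)) = (-22106 + 8*3500)/(18050 - 11532/6233) = (-22106 + 28000)/(112494118/6233) = 5894*(6233/112494118) = 18368651/56247059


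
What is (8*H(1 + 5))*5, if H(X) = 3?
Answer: 120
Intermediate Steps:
(8*H(1 + 5))*5 = (8*3)*5 = 24*5 = 120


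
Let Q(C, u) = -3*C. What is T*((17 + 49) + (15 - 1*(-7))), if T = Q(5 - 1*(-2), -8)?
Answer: -1848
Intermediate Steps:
T = -21 (T = -3*(5 - 1*(-2)) = -3*(5 + 2) = -3*7 = -21)
T*((17 + 49) + (15 - 1*(-7))) = -21*((17 + 49) + (15 - 1*(-7))) = -21*(66 + (15 + 7)) = -21*(66 + 22) = -21*88 = -1848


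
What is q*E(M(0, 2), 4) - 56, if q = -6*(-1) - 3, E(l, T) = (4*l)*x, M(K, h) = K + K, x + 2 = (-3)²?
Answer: -56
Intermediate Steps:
x = 7 (x = -2 + (-3)² = -2 + 9 = 7)
M(K, h) = 2*K
E(l, T) = 28*l (E(l, T) = (4*l)*7 = 28*l)
q = 3 (q = 6 - 3 = 3)
q*E(M(0, 2), 4) - 56 = 3*(28*(2*0)) - 56 = 3*(28*0) - 56 = 3*0 - 56 = 0 - 56 = -56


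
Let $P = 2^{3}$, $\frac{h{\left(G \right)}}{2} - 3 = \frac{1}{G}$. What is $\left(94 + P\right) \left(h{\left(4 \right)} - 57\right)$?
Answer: $-5151$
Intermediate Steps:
$h{\left(G \right)} = 6 + \frac{2}{G}$
$P = 8$
$\left(94 + P\right) \left(h{\left(4 \right)} - 57\right) = \left(94 + 8\right) \left(\left(6 + \frac{2}{4}\right) - 57\right) = 102 \left(\left(6 + 2 \cdot \frac{1}{4}\right) - 57\right) = 102 \left(\left(6 + \frac{1}{2}\right) - 57\right) = 102 \left(\frac{13}{2} - 57\right) = 102 \left(- \frac{101}{2}\right) = -5151$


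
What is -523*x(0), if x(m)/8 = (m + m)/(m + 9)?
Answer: 0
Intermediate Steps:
x(m) = 16*m/(9 + m) (x(m) = 8*((m + m)/(m + 9)) = 8*((2*m)/(9 + m)) = 8*(2*m/(9 + m)) = 16*m/(9 + m))
-523*x(0) = -8368*0/(9 + 0) = -8368*0/9 = -523*0 = 0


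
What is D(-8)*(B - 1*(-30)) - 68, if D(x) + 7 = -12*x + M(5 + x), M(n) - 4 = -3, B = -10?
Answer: 1732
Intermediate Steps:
M(n) = 1 (M(n) = 4 - 3 = 1)
D(x) = -6 - 12*x (D(x) = -7 + (-12*x + 1) = -7 + (1 - 12*x) = -6 - 12*x)
D(-8)*(B - 1*(-30)) - 68 = (-6 - 12*(-8))*(-10 - 1*(-30)) - 68 = (-6 + 96)*(-10 + 30) - 68 = 90*20 - 68 = 1800 - 68 = 1732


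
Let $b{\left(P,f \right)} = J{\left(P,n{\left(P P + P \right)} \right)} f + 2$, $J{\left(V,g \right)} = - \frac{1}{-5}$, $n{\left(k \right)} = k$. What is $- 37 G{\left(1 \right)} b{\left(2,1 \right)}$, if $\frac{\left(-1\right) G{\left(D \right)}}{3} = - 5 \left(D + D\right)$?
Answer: $-2442$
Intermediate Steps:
$J{\left(V,g \right)} = \frac{1}{5}$ ($J{\left(V,g \right)} = \left(-1\right) \left(- \frac{1}{5}\right) = \frac{1}{5}$)
$b{\left(P,f \right)} = 2 + \frac{f}{5}$ ($b{\left(P,f \right)} = \frac{f}{5} + 2 = 2 + \frac{f}{5}$)
$G{\left(D \right)} = 30 D$ ($G{\left(D \right)} = - 3 \left(- 5 \left(D + D\right)\right) = - 3 \left(- 5 \cdot 2 D\right) = - 3 \left(- 10 D\right) = 30 D$)
$- 37 G{\left(1 \right)} b{\left(2,1 \right)} = - 37 \cdot 30 \cdot 1 \left(2 + \frac{1}{5} \cdot 1\right) = \left(-37\right) 30 \left(2 + \frac{1}{5}\right) = \left(-1110\right) \frac{11}{5} = -2442$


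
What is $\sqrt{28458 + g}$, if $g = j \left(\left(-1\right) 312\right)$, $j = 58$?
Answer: $\sqrt{10362} \approx 101.79$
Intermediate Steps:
$g = -18096$ ($g = 58 \left(\left(-1\right) 312\right) = 58 \left(-312\right) = -18096$)
$\sqrt{28458 + g} = \sqrt{28458 - 18096} = \sqrt{10362}$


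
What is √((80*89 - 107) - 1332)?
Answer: √5681 ≈ 75.372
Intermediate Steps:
√((80*89 - 107) - 1332) = √((7120 - 107) - 1332) = √(7013 - 1332) = √5681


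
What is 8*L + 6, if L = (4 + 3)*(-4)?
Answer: -218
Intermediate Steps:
L = -28 (L = 7*(-4) = -28)
8*L + 6 = 8*(-28) + 6 = -224 + 6 = -218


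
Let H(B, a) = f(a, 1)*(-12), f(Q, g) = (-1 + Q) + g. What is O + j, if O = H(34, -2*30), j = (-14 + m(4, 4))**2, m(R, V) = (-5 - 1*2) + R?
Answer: 1009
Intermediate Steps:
m(R, V) = -7 + R (m(R, V) = (-5 - 2) + R = -7 + R)
j = 289 (j = (-14 + (-7 + 4))**2 = (-14 - 3)**2 = (-17)**2 = 289)
f(Q, g) = -1 + Q + g
H(B, a) = -12*a (H(B, a) = (-1 + a + 1)*(-12) = a*(-12) = -12*a)
O = 720 (O = -(-24)*30 = -12*(-60) = 720)
O + j = 720 + 289 = 1009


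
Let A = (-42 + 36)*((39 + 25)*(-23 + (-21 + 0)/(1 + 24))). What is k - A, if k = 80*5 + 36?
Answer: -217964/25 ≈ -8718.6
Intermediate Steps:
k = 436 (k = 400 + 36 = 436)
A = 228864/25 (A = -384*(-23 - 21/25) = -384*(-596)/25 = -6*(-38144/25) = 228864/25 ≈ 9154.6)
k - A = 436 - 1*228864/25 = 436 - 228864/25 = -217964/25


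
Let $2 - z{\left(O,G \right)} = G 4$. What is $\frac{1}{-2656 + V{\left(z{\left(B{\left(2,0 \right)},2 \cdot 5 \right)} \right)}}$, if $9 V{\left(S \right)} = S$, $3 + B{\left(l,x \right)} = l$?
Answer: $- \frac{9}{23942} \approx -0.00037591$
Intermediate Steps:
$B{\left(l,x \right)} = -3 + l$
$z{\left(O,G \right)} = 2 - 4 G$ ($z{\left(O,G \right)} = 2 - G 4 = 2 - 4 G$)
$V{\left(S \right)} = \frac{S}{9}$
$\frac{1}{-2656 + V{\left(z{\left(B{\left(2,0 \right)},2 \cdot 5 \right)} \right)}} = \frac{1}{-2656 + \frac{2 - 4 \cdot 2 \cdot 5}{9}} = \frac{1}{-2656 + \frac{2 - 40}{9}} = \frac{1}{-2656 + \frac{1}{9} \left(-38\right)} = \frac{1}{-2656 - \frac{38}{9}} = \frac{1}{- \frac{23942}{9}} = - \frac{9}{23942}$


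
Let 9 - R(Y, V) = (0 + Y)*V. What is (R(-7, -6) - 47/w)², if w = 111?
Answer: 13764100/12321 ≈ 1117.1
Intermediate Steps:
R(Y, V) = 9 - V*Y (R(Y, V) = 9 - (0 + Y)*V = 9 - Y*V = 9 - V*Y)
(R(-7, -6) - 47/w)² = ((9 - 1*(-6)*(-7)) - 47/111)² = ((9 - 42) - 47*1/111)² = (-33 - 47/111)² = (-3710/111)² = 13764100/12321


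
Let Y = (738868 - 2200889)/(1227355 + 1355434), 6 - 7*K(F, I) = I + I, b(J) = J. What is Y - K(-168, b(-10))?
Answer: -7035151/1643593 ≈ -4.2803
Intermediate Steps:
K(F, I) = 6/7 - 2*I/7 (K(F, I) = 6/7 - (I + I)/7 = 6/7 - 2*I/7)
Y = -132911/234799 (Y = -1462021/2582789 = -1462021*1/2582789 = -132911/234799 ≈ -0.56606)
Y - K(-168, b(-10)) = -132911/234799 - (6/7 - 2/7*(-10)) = -132911/234799 - (6/7 + 20/7) = -132911/234799 - 1*26/7 = -132911/234799 - 26/7 = -7035151/1643593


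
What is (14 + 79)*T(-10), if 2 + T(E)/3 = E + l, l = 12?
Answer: 0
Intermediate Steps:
T(E) = 30 + 3*E (T(E) = -6 + 3*(E + 12) = -6 + 3*(12 + E) = -6 + (36 + 3*E) = 30 + 3*E)
(14 + 79)*T(-10) = (14 + 79)*(30 + 3*(-10)) = 93*(30 - 30) = 93*0 = 0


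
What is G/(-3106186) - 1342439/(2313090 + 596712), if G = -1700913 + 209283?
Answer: 419908201/22262035062 ≈ 0.018862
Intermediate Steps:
G = -1491630
G/(-3106186) - 1342439/(2313090 + 596712) = -1491630/(-3106186) - 1342439/(2313090 + 596712) = -1491630*(-1/3106186) - 1342439/2909802 = 745815/1553093 - 1342439*1/2909802 = 745815/1553093 - 6613/14334 = 419908201/22262035062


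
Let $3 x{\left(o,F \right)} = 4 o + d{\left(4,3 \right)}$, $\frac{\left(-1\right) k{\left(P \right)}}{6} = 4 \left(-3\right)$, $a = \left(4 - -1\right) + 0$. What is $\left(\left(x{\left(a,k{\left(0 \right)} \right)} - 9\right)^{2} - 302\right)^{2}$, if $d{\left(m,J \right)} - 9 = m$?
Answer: $88804$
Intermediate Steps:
$d{\left(m,J \right)} = 9 + m$
$a = 5$ ($a = \left(4 + 1\right) + 0 = 5 + 0 = 5$)
$k{\left(P \right)} = 72$ ($k{\left(P \right)} = - 6 \cdot 4 \left(-3\right) = \left(-6\right) \left(-12\right) = 72$)
$x{\left(o,F \right)} = \frac{13}{3} + \frac{4 o}{3}$ ($x{\left(o,F \right)} = \frac{4 o + \left(9 + 4\right)}{3} = \frac{4 o + 13}{3} = \frac{13 + 4 o}{3} = \frac{13}{3} + \frac{4 o}{3}$)
$\left(\left(x{\left(a,k{\left(0 \right)} \right)} - 9\right)^{2} - 302\right)^{2} = \left(\left(\left(\frac{13}{3} + \frac{4}{3} \cdot 5\right) - 9\right)^{2} - 302\right)^{2} = \left(\left(\left(\frac{13}{3} + \frac{20}{3}\right) - 9\right)^{2} - 302\right)^{2} = \left(\left(11 - 9\right)^{2} - 302\right)^{2} = \left(2^{2} - 302\right)^{2} = \left(4 - 302\right)^{2} = \left(-298\right)^{2} = 88804$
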